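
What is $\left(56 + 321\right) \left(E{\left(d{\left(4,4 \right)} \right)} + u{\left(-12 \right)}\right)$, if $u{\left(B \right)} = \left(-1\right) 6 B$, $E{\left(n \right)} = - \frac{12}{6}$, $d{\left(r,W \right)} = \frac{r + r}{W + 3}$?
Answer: $26390$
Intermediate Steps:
$d{\left(r,W \right)} = \frac{2 r}{3 + W}$
$E{\left(n \right)} = -2$ ($E{\left(n \right)} = \left(-12\right) \frac{1}{6} = -2$)
$u{\left(B \right)} = - 6 B$
$\left(56 + 321\right) \left(E{\left(d{\left(4,4 \right)} \right)} + u{\left(-12 \right)}\right) = \left(56 + 321\right) \left(-2 - -72\right) = 377 \left(-2 + 72\right) = 377 \cdot 70 = 26390$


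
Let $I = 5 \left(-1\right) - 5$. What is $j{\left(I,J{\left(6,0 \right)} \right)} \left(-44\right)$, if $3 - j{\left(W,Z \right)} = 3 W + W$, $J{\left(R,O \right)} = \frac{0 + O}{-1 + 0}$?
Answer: $-1892$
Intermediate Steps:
$J{\left(R,O \right)} = - O$ ($J{\left(R,O \right)} = \frac{O}{-1} = O \left(-1\right) = - O$)
$I = -10$ ($I = -5 - 5 = -10$)
$j{\left(W,Z \right)} = 3 - 4 W$ ($j{\left(W,Z \right)} = 3 - \left(3 W + W\right) = 3 - 4 W$)
$j{\left(I,J{\left(6,0 \right)} \right)} \left(-44\right) = \left(3 - -40\right) \left(-44\right) = \left(3 + 40\right) \left(-44\right) = 43 \left(-44\right) = -1892$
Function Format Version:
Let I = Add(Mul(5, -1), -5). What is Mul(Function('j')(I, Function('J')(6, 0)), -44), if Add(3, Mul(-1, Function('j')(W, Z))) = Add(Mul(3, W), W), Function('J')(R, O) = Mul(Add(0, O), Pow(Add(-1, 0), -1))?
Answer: -1892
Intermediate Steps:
Function('J')(R, O) = Mul(-1, O) (Function('J')(R, O) = Mul(O, Pow(-1, -1)) = Mul(O, -1) = Mul(-1, O))
I = -10 (I = Add(-5, -5) = -10)
Function('j')(W, Z) = Add(3, Mul(-4, W)) (Function('j')(W, Z) = Add(3, Mul(-1, Add(Mul(3, W), W))) = Add(3, Mul(-1, Mul(4, W))) = Add(3, Mul(-4, W)))
Mul(Function('j')(I, Function('J')(6, 0)), -44) = Mul(Add(3, Mul(-4, -10)), -44) = Mul(Add(3, 40), -44) = Mul(43, -44) = -1892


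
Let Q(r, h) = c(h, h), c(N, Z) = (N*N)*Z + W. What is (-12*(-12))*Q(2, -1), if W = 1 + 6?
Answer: 864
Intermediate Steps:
W = 7
c(N, Z) = 7 + Z*N**2 (c(N, Z) = (N*N)*Z + 7 = N**2*Z + 7 = Z*N**2 + 7 = 7 + Z*N**2)
Q(r, h) = 7 + h**3 (Q(r, h) = 7 + h*h**2 = 7 + h**3)
(-12*(-12))*Q(2, -1) = (-12*(-12))*(7 + (-1)**3) = 144*(7 - 1) = 144*6 = 864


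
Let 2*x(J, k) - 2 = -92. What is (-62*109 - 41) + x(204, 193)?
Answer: -6844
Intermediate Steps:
x(J, k) = -45 (x(J, k) = 1 + (½)*(-92) = 1 - 46 = -45)
(-62*109 - 41) + x(204, 193) = (-62*109 - 41) - 45 = (-6758 - 41) - 45 = -6799 - 45 = -6844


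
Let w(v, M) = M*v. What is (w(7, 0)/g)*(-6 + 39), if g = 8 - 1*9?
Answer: 0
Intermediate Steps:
g = -1 (g = 8 - 9 = -1)
(w(7, 0)/g)*(-6 + 39) = ((0*7)/(-1))*(-6 + 39) = (0*(-1))*33 = 0*33 = 0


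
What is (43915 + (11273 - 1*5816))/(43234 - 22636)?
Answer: 24686/10299 ≈ 2.3969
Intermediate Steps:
(43915 + (11273 - 1*5816))/(43234 - 22636) = (43915 + (11273 - 5816))/20598 = (43915 + 5457)*(1/20598) = 49372*(1/20598) = 24686/10299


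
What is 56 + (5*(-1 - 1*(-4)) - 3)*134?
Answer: 1664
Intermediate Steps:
56 + (5*(-1 - 1*(-4)) - 3)*134 = 56 + (5*(-1 + 4) - 3)*134 = 56 + (5*3 - 3)*134 = 56 + (15 - 3)*134 = 56 + 12*134 = 56 + 1608 = 1664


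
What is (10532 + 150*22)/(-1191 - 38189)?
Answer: -3458/9845 ≈ -0.35124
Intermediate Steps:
(10532 + 150*22)/(-1191 - 38189) = (10532 + 3300)/(-39380) = 13832*(-1/39380) = -3458/9845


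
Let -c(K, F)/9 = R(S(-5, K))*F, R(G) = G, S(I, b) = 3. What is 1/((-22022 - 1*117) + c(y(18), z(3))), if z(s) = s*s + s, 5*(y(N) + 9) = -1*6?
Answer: -1/22463 ≈ -4.4518e-5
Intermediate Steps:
y(N) = -51/5 (y(N) = -9 + (-1*6)/5 = -9 + (⅕)*(-6) = -9 - 6/5 = -51/5)
z(s) = s + s² (z(s) = s² + s = s + s²)
c(K, F) = -27*F
1/((-22022 - 1*117) + c(y(18), z(3))) = 1/((-22022 - 1*117) - 81*(1 + 3)) = 1/((-22022 - 117) - 81*4) = 1/(-22139 - 27*12) = 1/(-22139 - 324) = 1/(-22463) = -1/22463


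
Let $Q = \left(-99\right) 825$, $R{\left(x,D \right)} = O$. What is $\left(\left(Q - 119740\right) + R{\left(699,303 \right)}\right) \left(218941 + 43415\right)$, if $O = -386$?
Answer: $-52943703156$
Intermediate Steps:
$R{\left(x,D \right)} = -386$
$Q = -81675$
$\left(\left(Q - 119740\right) + R{\left(699,303 \right)}\right) \left(218941 + 43415\right) = \left(\left(-81675 - 119740\right) - 386\right) \left(218941 + 43415\right) = \left(-201415 - 386\right) 262356 = \left(-201801\right) 262356 = -52943703156$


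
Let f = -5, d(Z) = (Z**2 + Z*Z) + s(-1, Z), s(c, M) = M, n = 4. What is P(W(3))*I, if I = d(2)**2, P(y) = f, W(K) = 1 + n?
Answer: -500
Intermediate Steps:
d(Z) = Z + 2*Z**2 (d(Z) = (Z**2 + Z*Z) + Z = (Z**2 + Z**2) + Z = 2*Z**2 + Z = Z + 2*Z**2)
W(K) = 5 (W(K) = 1 + 4 = 5)
P(y) = -5
I = 100 (I = (2*(1 + 2*2))**2 = (2*(1 + 4))**2 = (2*5)**2 = 10**2 = 100)
P(W(3))*I = -5*100 = -500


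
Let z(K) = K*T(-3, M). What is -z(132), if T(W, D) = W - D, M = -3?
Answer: 0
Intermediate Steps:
z(K) = 0 (z(K) = K*(-3 - 1*(-3)) = K*(-3 + 3) = K*0 = 0)
-z(132) = -1*0 = 0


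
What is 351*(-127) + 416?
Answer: -44161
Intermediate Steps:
351*(-127) + 416 = -44577 + 416 = -44161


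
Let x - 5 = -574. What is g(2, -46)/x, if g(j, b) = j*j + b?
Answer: 42/569 ≈ 0.073814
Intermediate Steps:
x = -569 (x = 5 - 574 = -569)
g(j, b) = b + j² (g(j, b) = j² + b = b + j²)
g(2, -46)/x = (-46 + 2²)/(-569) = (-46 + 4)*(-1/569) = -42*(-1/569) = 42/569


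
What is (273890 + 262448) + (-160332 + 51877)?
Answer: 427883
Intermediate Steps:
(273890 + 262448) + (-160332 + 51877) = 536338 - 108455 = 427883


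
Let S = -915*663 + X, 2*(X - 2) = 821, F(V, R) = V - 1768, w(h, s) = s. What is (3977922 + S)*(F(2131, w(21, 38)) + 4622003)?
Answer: 15585182907357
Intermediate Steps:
F(V, R) = -1768 + V
X = 825/2 (X = 2 + (½)*821 = 2 + 821/2 = 825/2 ≈ 412.50)
S = -1212465/2 (S = -915*663 + 825/2 = -606645 + 825/2 = -1212465/2 ≈ -6.0623e+5)
(3977922 + S)*(F(2131, w(21, 38)) + 4622003) = (3977922 - 1212465/2)*((-1768 + 2131) + 4622003) = 6743379*(363 + 4622003)/2 = (6743379/2)*4622366 = 15585182907357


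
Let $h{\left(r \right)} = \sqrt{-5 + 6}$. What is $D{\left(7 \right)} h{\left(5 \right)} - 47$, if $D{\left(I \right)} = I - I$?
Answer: $-47$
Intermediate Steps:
$h{\left(r \right)} = 1$ ($h{\left(r \right)} = \sqrt{1} = 1$)
$D{\left(I \right)} = 0$
$D{\left(7 \right)} h{\left(5 \right)} - 47 = 0 \cdot 1 - 47 = 0 - 47 = -47$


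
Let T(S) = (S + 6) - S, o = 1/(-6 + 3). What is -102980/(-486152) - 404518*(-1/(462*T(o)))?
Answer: 6154459228/42112917 ≈ 146.14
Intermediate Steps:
o = -⅓ (o = 1/(-3) = -⅓ ≈ -0.33333)
T(S) = 6 (T(S) = (6 + S) - S = 6)
-102980/(-486152) - 404518*(-1/(462*T(o))) = -102980/(-486152) - 404518/((6*21)*(-22)) = -102980*(-1/486152) - 404518/(126*(-22)) = 25745/121538 - 404518/(-2772) = 25745/121538 - 404518*(-1/2772) = 25745/121538 + 202259/1386 = 6154459228/42112917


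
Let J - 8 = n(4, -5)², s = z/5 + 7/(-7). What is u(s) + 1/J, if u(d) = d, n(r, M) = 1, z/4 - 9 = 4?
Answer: 428/45 ≈ 9.5111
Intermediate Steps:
z = 52 (z = 36 + 4*4 = 36 + 16 = 52)
s = 47/5 (s = 52/5 + 7/(-7) = 52*(⅕) + 7*(-⅐) = 52/5 - 1 = 47/5 ≈ 9.4000)
J = 9 (J = 8 + 1² = 8 + 1 = 9)
u(s) + 1/J = 47/5 + 1/9 = 47/5 + ⅑ = 428/45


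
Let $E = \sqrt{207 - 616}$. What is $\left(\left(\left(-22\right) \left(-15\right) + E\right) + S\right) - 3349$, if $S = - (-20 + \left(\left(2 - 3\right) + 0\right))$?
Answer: $-2998 + i \sqrt{409} \approx -2998.0 + 20.224 i$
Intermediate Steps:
$E = i \sqrt{409}$ ($E = \sqrt{-409} = i \sqrt{409} \approx 20.224 i$)
$S = 21$ ($S = - (-20 + \left(-1 + 0\right)) = - (-20 - 1) = \left(-1\right) \left(-21\right) = 21$)
$\left(\left(\left(-22\right) \left(-15\right) + E\right) + S\right) - 3349 = \left(\left(\left(-22\right) \left(-15\right) + i \sqrt{409}\right) + 21\right) - 3349 = \left(\left(330 + i \sqrt{409}\right) + 21\right) - 3349 = \left(351 + i \sqrt{409}\right) - 3349 = -2998 + i \sqrt{409}$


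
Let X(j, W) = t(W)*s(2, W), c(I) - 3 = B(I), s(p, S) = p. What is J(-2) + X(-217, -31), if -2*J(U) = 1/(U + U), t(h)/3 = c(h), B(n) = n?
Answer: -1343/8 ≈ -167.88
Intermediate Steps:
c(I) = 3 + I
t(h) = 9 + 3*h (t(h) = 3*(3 + h) = 9 + 3*h)
J(U) = -1/(4*U) (J(U) = -1/(2*(U + U)) = -1/(2*U)/2 = -1/(4*U))
X(j, W) = 18 + 6*W (X(j, W) = (9 + 3*W)*2 = 18 + 6*W)
J(-2) + X(-217, -31) = -¼/(-2) + (18 + 6*(-31)) = -¼*(-½) + (18 - 186) = ⅛ - 168 = -1343/8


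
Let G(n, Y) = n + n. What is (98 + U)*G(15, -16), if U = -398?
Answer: -9000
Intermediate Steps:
G(n, Y) = 2*n
(98 + U)*G(15, -16) = (98 - 398)*(2*15) = -300*30 = -9000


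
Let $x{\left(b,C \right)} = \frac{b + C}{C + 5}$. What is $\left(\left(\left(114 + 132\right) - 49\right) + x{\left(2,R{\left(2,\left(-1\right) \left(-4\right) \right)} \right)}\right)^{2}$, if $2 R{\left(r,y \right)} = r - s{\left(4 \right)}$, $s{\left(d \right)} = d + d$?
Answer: $\frac{154449}{4} \approx 38612.0$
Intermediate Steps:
$s{\left(d \right)} = 2 d$
$R{\left(r,y \right)} = -4 + \frac{r}{2}$ ($R{\left(r,y \right)} = \frac{r - 2 \cdot 4}{2} = \frac{r - 8}{2} = \frac{-8 + r}{2} = -4 + \frac{r}{2}$)
$x{\left(b,C \right)} = \frac{C + b}{5 + C}$
$\left(\left(\left(114 + 132\right) - 49\right) + x{\left(2,R{\left(2,\left(-1\right) \left(-4\right) \right)} \right)}\right)^{2} = \left(\left(\left(114 + 132\right) - 49\right) + \frac{\left(-4 + \frac{1}{2} \cdot 2\right) + 2}{5 + \left(-4 + \frac{1}{2} \cdot 2\right)}\right)^{2} = \left(\left(246 - 49\right) + \frac{\left(-4 + 1\right) + 2}{5 + \left(-4 + 1\right)}\right)^{2} = \left(197 + \frac{-3 + 2}{5 - 3}\right)^{2} = \left(197 + \frac{1}{2} \left(-1\right)\right)^{2} = \left(197 - \frac{1}{2}\right)^{2} = \left(\frac{393}{2}\right)^{2} = \frac{154449}{4}$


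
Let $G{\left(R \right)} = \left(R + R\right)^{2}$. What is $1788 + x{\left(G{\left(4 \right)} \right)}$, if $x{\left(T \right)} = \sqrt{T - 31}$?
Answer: $1788 + \sqrt{33} \approx 1793.7$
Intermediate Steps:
$G{\left(R \right)} = 4 R^{2}$ ($G{\left(R \right)} = \left(2 R\right)^{2} = 4 R^{2}$)
$x{\left(T \right)} = \sqrt{-31 + T}$
$1788 + x{\left(G{\left(4 \right)} \right)} = 1788 + \sqrt{-31 + 4 \cdot 4^{2}} = 1788 + \sqrt{-31 + 4 \cdot 16} = 1788 + \sqrt{-31 + 64} = 1788 + \sqrt{33}$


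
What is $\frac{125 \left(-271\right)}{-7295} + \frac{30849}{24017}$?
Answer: $\frac{29674838}{5005829} \approx 5.9281$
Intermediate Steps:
$\frac{125 \left(-271\right)}{-7295} + \frac{30849}{24017} = \left(-33875\right) \left(- \frac{1}{7295}\right) + 30849 \cdot \frac{1}{24017} = \frac{6775}{1459} + \frac{4407}{3431} = \frac{29674838}{5005829}$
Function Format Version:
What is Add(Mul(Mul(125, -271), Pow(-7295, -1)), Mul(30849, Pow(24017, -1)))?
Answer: Rational(29674838, 5005829) ≈ 5.9281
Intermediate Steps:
Add(Mul(Mul(125, -271), Pow(-7295, -1)), Mul(30849, Pow(24017, -1))) = Add(Mul(-33875, Rational(-1, 7295)), Mul(30849, Rational(1, 24017))) = Add(Rational(6775, 1459), Rational(4407, 3431)) = Rational(29674838, 5005829)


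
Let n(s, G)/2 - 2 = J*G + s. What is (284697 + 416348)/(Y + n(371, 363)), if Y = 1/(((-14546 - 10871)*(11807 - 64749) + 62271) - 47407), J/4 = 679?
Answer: 943355370153510/2654361639639037 ≈ 0.35540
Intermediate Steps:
J = 2716 (J = 4*679 = 2716)
n(s, G) = 4 + 2*s + 5432*G (n(s, G) = 4 + 2*(2716*G + s) = 4 + 2*(s + 2716*G) = 4 + (2*s + 5432*G) = 4 + 2*s + 5432*G)
Y = 1/1345641678 (Y = 1/((-25417*(-52942) + 62271) - 47407) = 1/((1345626814 + 62271) - 47407) = 1/(1345689085 - 47407) = 1/1345641678 ≈ 7.4314e-10)
(284697 + 416348)/(Y + n(371, 363)) = (284697 + 416348)/(1/1345641678 + (4 + 2*371 + 5432*363)) = 701045/(1/1345641678 + (4 + 742 + 1971816)) = 701045/(1/1345641678 + 1972562) = 701045/(2654361639639037/1345641678) = 701045*(1345641678/2654361639639037) = 943355370153510/2654361639639037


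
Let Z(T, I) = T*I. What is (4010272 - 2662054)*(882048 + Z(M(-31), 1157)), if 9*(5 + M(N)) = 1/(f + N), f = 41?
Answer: 5907054407127/5 ≈ 1.1814e+12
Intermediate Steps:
M(N) = -5 + 1/(9*(41 + N))
Z(T, I) = I*T
(4010272 - 2662054)*(882048 + Z(M(-31), 1157)) = (4010272 - 2662054)*(882048 + 1157*((-1844 - 45*(-31))/(9*(41 - 31)))) = 1348218*(882048 + 1157*((⅑)*(-1844 + 1395)/10)) = 1348218*(882048 + 1157*((⅑)*(⅒)*(-449))) = 1348218*(882048 + 1157*(-449/90)) = 1348218*(882048 - 519493/90) = 1348218*(78864827/90) = 5907054407127/5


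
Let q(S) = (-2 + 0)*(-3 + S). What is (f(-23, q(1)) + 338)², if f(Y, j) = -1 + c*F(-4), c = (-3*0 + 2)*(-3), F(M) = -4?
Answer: 130321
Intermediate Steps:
q(S) = 6 - 2*S (q(S) = -2*(-3 + S) = 6 - 2*S)
c = -6 (c = (0 + 2)*(-3) = 2*(-3) = -6)
f(Y, j) = 23 (f(Y, j) = -1 - 6*(-4) = -1 + 24 = 23)
(f(-23, q(1)) + 338)² = (23 + 338)² = 361² = 130321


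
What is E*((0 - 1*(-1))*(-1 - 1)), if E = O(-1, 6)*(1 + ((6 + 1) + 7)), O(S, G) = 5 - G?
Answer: 30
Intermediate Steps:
E = -15 (E = (5 - 1*6)*(1 + ((6 + 1) + 7)) = (5 - 6)*(1 + (7 + 7)) = -(1 + 14) = -1*15 = -15)
E*((0 - 1*(-1))*(-1 - 1)) = -15*(0 - 1*(-1))*(-1 - 1) = -15*(0 + 1)*(-2) = -15*(-2) = 30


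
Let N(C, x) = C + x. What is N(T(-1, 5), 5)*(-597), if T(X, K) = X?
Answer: -2388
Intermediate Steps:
N(T(-1, 5), 5)*(-597) = (-1 + 5)*(-597) = 4*(-597) = -2388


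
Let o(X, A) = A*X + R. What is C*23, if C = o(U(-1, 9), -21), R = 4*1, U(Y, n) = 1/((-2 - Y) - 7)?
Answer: 1219/8 ≈ 152.38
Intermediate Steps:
U(Y, n) = 1/(-9 - Y)
R = 4
o(X, A) = 4 + A*X (o(X, A) = A*X + 4 = 4 + A*X)
C = 53/8 (C = 4 - (-21)/(9 - 1) = 4 - (-21)/8 = 4 - 21*(-⅛) = 4 + 21/8 = 53/8 ≈ 6.6250)
C*23 = (53/8)*23 = 1219/8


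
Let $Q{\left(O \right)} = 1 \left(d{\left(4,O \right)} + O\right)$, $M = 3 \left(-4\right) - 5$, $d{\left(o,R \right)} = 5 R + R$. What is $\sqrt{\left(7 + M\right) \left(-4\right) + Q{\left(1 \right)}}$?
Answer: $\sqrt{47} \approx 6.8557$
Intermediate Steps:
$d{\left(o,R \right)} = 6 R$
$M = -17$ ($M = -12 - 5 = -17$)
$Q{\left(O \right)} = 7 O$ ($Q{\left(O \right)} = 1 \left(6 O + O\right) = 1 \cdot 7 O = 7 O$)
$\sqrt{\left(7 + M\right) \left(-4\right) + Q{\left(1 \right)}} = \sqrt{\left(7 - 17\right) \left(-4\right) + 7 \cdot 1} = \sqrt{\left(-10\right) \left(-4\right) + 7} = \sqrt{40 + 7} = \sqrt{47}$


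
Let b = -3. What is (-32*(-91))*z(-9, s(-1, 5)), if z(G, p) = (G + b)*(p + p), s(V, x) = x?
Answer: -349440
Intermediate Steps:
z(G, p) = 2*p*(-3 + G) (z(G, p) = (G - 3)*(p + p) = (-3 + G)*(2*p) = 2*p*(-3 + G))
(-32*(-91))*z(-9, s(-1, 5)) = (-32*(-91))*(2*5*(-3 - 9)) = 2912*(2*5*(-12)) = 2912*(-120) = -349440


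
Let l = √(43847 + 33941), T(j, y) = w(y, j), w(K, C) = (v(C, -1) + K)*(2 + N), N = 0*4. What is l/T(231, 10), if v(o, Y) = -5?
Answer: √19447/5 ≈ 27.891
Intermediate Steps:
N = 0
w(K, C) = -10 + 2*K (w(K, C) = (-5 + K)*(2 + 0) = (-5 + K)*2 = -10 + 2*K)
T(j, y) = -10 + 2*y
l = 2*√19447 (l = √77788 = 2*√19447 ≈ 278.90)
l/T(231, 10) = (2*√19447)/(-10 + 2*10) = (2*√19447)/(-10 + 20) = (2*√19447)/10 = (2*√19447)*(⅒) = √19447/5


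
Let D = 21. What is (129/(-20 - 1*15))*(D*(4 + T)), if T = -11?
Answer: 2709/5 ≈ 541.80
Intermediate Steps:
(129/(-20 - 1*15))*(D*(4 + T)) = (129/(-20 - 1*15))*(21*(4 - 11)) = (129/(-20 - 15))*(21*(-7)) = (129/(-35))*(-147) = (129*(-1/35))*(-147) = -129/35*(-147) = 2709/5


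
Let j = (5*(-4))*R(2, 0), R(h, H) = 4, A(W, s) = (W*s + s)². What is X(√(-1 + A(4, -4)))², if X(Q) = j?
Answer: 6400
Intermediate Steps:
A(W, s) = (s + W*s)²
j = -80 (j = (5*(-4))*4 = -20*4 = -80)
X(Q) = -80
X(√(-1 + A(4, -4)))² = (-80)² = 6400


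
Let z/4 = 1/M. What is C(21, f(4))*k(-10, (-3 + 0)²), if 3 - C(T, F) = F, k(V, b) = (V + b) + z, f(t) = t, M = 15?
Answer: 11/15 ≈ 0.73333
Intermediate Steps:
z = 4/15 ≈ 0.26667
k(V, b) = 4/15 + V + b (k(V, b) = (V + b) + 4/15 = 4/15 + V + b)
C(T, F) = 3 - F
C(21, f(4))*k(-10, (-3 + 0)²) = (3 - 1*4)*(4/15 - 10 + (-3 + 0)²) = (3 - 4)*(4/15 - 10 + (-3)²) = -(4/15 - 10 + 9) = -1*(-11/15) = 11/15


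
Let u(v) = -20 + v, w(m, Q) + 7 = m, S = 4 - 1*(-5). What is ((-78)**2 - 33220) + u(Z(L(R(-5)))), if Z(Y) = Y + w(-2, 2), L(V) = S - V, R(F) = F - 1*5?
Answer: -27146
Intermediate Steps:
S = 9 (S = 4 + 5 = 9)
R(F) = -5 + F (R(F) = F - 5 = -5 + F)
w(m, Q) = -7 + m
L(V) = 9 - V
Z(Y) = -9 + Y (Z(Y) = Y + (-7 - 2) = Y - 9 = -9 + Y)
((-78)**2 - 33220) + u(Z(L(R(-5)))) = ((-78)**2 - 33220) + (-20 + (-9 + (9 - (-5 - 5)))) = (6084 - 33220) + (-20 + (-9 + (9 - 1*(-10)))) = -27136 + (-20 + (-9 + (9 + 10))) = -27136 + (-20 + (-9 + 19)) = -27136 + (-20 + 10) = -27136 - 10 = -27146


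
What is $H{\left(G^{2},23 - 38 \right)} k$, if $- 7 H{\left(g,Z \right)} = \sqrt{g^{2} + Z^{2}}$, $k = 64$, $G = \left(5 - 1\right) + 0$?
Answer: $- \frac{64 \sqrt{481}}{7} \approx -200.52$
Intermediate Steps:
$G = 4$ ($G = 4 + 0 = 4$)
$H{\left(g,Z \right)} = - \frac{\sqrt{Z^{2} + g^{2}}}{7}$ ($H{\left(g,Z \right)} = - \frac{\sqrt{g^{2} + Z^{2}}}{7} = - \frac{\sqrt{Z^{2} + g^{2}}}{7}$)
$H{\left(G^{2},23 - 38 \right)} k = - \frac{\sqrt{\left(23 - 38\right)^{2} + \left(4^{2}\right)^{2}}}{7} \cdot 64 = - \frac{\sqrt{\left(-15\right)^{2} + 16^{2}}}{7} \cdot 64 = - \frac{\sqrt{225 + 256}}{7} \cdot 64 = - \frac{\sqrt{481}}{7} \cdot 64 = - \frac{64 \sqrt{481}}{7}$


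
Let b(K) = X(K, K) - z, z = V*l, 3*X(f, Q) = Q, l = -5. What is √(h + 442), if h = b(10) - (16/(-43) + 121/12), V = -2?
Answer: √3147901/86 ≈ 20.631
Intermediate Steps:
X(f, Q) = Q/3
z = 10 (z = -2*(-5) = 10)
b(K) = -10 + K/3 (b(K) = K/3 - 1*10 = K/3 - 10 = -10 + K/3)
h = -2817/172 (h = (-10 + (⅓)*10) - (16/(-43) + 121/12) = (-10 + 10/3) - (16*(-1/43) + 121*(1/12)) = -20/3 - (-16/43 + 121/12) = -20/3 - 1*5011/516 = -20/3 - 5011/516 = -2817/172 ≈ -16.378)
√(h + 442) = √(-2817/172 + 442) = √(73207/172) = √3147901/86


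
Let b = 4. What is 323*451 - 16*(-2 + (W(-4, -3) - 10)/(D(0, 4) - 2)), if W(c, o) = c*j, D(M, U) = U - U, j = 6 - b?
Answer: 145561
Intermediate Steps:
j = 2 (j = 6 - 1*4 = 6 - 4 = 2)
D(M, U) = 0
W(c, o) = 2*c (W(c, o) = c*2 = 2*c)
323*451 - 16*(-2 + (W(-4, -3) - 10)/(D(0, 4) - 2)) = 323*451 - 16*(-2 + (2*(-4) - 10)/(0 - 2)) = 145673 - 16*(-2 + (-8 - 10)/(-2)) = 145673 - 16*(-2 - 18*(-1/2)) = 145673 - 16*(-2 + 9) = 145673 - 16*7 = 145673 - 112 = 145561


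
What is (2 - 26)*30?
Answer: -720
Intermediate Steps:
(2 - 26)*30 = -24*30 = -720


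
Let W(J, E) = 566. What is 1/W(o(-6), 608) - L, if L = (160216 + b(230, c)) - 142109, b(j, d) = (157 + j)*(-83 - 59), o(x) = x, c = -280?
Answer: 20855403/566 ≈ 36847.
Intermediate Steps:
b(j, d) = -22294 - 142*j (b(j, d) = (157 + j)*(-142) = -22294 - 142*j)
L = -36847 (L = (160216 + (-22294 - 142*230)) - 142109 = (160216 + (-22294 - 32660)) - 142109 = (160216 - 54954) - 142109 = 105262 - 142109 = -36847)
1/W(o(-6), 608) - L = 1/566 - 1*(-36847) = 1/566 + 36847 = 20855403/566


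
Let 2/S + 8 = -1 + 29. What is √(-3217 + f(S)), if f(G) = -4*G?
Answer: I*√80435/5 ≈ 56.722*I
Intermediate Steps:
S = ⅒ (S = 2/(-8 + (-1 + 29)) = 2/(-8 + 28) = 2/20 = 2*(1/20) = ⅒ ≈ 0.10000)
√(-3217 + f(S)) = √(-3217 - 4*⅒) = √(-3217 - ⅖) = √(-16087/5) = I*√80435/5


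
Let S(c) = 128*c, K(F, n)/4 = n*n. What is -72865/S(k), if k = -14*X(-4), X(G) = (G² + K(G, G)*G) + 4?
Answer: -1235/7168 ≈ -0.17229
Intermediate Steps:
K(F, n) = 4*n² (K(F, n) = 4*(n*n) = 4*n²)
X(G) = 4 + G² + 4*G³ (X(G) = (G² + (4*G²)*G) + 4 = (G² + 4*G³) + 4 = 4 + G² + 4*G³)
k = 3304 (k = -14*(4 + (-4)² + 4*(-4)³) = -14*(4 + 16 + 4*(-64)) = -14*(4 + 16 - 256) = -14*(-236) = 3304)
-72865/S(k) = -72865/(128*3304) = -72865/422912 = -72865*1/422912 = -1235/7168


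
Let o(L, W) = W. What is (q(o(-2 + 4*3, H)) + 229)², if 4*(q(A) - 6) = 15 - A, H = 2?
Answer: 908209/16 ≈ 56763.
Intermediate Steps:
q(A) = 39/4 - A/4 (q(A) = 6 + (15 - A)/4 = 6 + (15/4 - A/4) = 39/4 - A/4)
(q(o(-2 + 4*3, H)) + 229)² = ((39/4 - ¼*2) + 229)² = ((39/4 - ½) + 229)² = (37/4 + 229)² = (953/4)² = 908209/16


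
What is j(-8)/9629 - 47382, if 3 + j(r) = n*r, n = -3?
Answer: -456241257/9629 ≈ -47382.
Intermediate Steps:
j(r) = -3 - 3*r
j(-8)/9629 - 47382 = (-3 - 3*(-8))/9629 - 47382 = (-3 + 24)*(1/9629) - 47382 = 21*(1/9629) - 47382 = 21/9629 - 47382 = -456241257/9629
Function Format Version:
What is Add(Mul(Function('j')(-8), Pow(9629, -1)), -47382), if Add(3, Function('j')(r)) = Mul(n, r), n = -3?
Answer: Rational(-456241257, 9629) ≈ -47382.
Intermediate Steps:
Function('j')(r) = Add(-3, Mul(-3, r))
Add(Mul(Function('j')(-8), Pow(9629, -1)), -47382) = Add(Mul(Add(-3, Mul(-3, -8)), Pow(9629, -1)), -47382) = Add(Mul(Add(-3, 24), Rational(1, 9629)), -47382) = Add(Mul(21, Rational(1, 9629)), -47382) = Add(Rational(21, 9629), -47382) = Rational(-456241257, 9629)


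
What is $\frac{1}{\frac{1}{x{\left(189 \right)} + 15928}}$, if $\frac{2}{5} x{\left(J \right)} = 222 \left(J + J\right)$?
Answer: $225718$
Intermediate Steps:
$x{\left(J \right)} = 1110 J$ ($x{\left(J \right)} = \frac{5 \cdot 222 \left(J + J\right)}{2} = \frac{5 \cdot 222 \cdot 2 J}{2} = \frac{5 \cdot 444 J}{2} = 1110 J$)
$\frac{1}{\frac{1}{x{\left(189 \right)} + 15928}} = \frac{1}{\frac{1}{1110 \cdot 189 + 15928}} = \frac{1}{\frac{1}{209790 + 15928}} = \frac{1}{\frac{1}{225718}} = 225718$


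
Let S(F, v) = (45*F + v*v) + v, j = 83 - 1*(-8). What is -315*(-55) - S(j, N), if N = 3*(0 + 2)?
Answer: 13188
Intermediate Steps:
N = 6 (N = 3*2 = 6)
j = 91 (j = 83 + 8 = 91)
S(F, v) = v + v² + 45*F (S(F, v) = (45*F + v²) + v = (v² + 45*F) + v = v + v² + 45*F)
-315*(-55) - S(j, N) = -315*(-55) - (6 + 6² + 45*91) = 17325 - (6 + 36 + 4095) = 17325 - 1*4137 = 17325 - 4137 = 13188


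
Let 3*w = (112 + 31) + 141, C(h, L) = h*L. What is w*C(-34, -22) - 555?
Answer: 210767/3 ≈ 70256.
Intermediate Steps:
C(h, L) = L*h
w = 284/3 (w = ((112 + 31) + 141)/3 = (143 + 141)/3 = (⅓)*284 = 284/3 ≈ 94.667)
w*C(-34, -22) - 555 = 284*(-22*(-34))/3 - 555 = (284/3)*748 - 555 = 212432/3 - 555 = 210767/3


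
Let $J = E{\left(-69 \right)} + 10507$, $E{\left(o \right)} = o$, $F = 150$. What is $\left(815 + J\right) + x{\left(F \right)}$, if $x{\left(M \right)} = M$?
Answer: $11403$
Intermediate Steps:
$J = 10438$ ($J = -69 + 10507 = 10438$)
$\left(815 + J\right) + x{\left(F \right)} = \left(815 + 10438\right) + 150 = 11253 + 150 = 11403$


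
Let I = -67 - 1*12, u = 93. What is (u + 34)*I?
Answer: -10033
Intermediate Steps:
I = -79 (I = -67 - 12 = -79)
(u + 34)*I = (93 + 34)*(-79) = 127*(-79) = -10033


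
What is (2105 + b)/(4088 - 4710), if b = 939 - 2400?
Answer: -322/311 ≈ -1.0354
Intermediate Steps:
b = -1461
(2105 + b)/(4088 - 4710) = (2105 - 1461)/(4088 - 4710) = 644/(-622) = 644*(-1/622) = -322/311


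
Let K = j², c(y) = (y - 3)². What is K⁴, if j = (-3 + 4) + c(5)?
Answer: 390625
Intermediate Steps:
c(y) = (-3 + y)²
j = 5 (j = (-3 + 4) + (-3 + 5)² = 1 + 2² = 1 + 4 = 5)
K = 25 (K = 5² = 25)
K⁴ = 25⁴ = 390625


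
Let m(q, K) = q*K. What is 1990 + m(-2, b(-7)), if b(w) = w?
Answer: 2004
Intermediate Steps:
m(q, K) = K*q
1990 + m(-2, b(-7)) = 1990 - 7*(-2) = 1990 + 14 = 2004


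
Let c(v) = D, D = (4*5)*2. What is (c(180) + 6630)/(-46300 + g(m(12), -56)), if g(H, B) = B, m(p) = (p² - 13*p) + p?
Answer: -3335/23178 ≈ -0.14389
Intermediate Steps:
m(p) = p² - 12*p
D = 40 (D = 20*2 = 40)
c(v) = 40
(c(180) + 6630)/(-46300 + g(m(12), -56)) = (40 + 6630)/(-46300 - 56) = 6670/(-46356) = 6670*(-1/46356) = -3335/23178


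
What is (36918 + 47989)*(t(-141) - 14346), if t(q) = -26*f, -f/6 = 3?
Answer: -1178339346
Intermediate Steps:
f = -18 (f = -6*3 = -18)
t(q) = 468 (t(q) = -26*(-18) = 468)
(36918 + 47989)*(t(-141) - 14346) = (36918 + 47989)*(468 - 14346) = 84907*(-13878) = -1178339346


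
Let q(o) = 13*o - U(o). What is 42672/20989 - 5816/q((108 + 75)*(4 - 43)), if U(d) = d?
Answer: 944168198/449395479 ≈ 2.1010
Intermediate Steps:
q(o) = 12*o (q(o) = 13*o - o = 12*o)
42672/20989 - 5816/q((108 + 75)*(4 - 43)) = 42672/20989 - 5816*1/(12*(4 - 43)*(108 + 75)) = 42672*(1/20989) - 5816/(12*(183*(-39))) = 42672/20989 - 5816/(12*(-7137)) = 42672/20989 - 5816/(-85644) = 42672/20989 - 5816*(-1/85644) = 42672/20989 + 1454/21411 = 944168198/449395479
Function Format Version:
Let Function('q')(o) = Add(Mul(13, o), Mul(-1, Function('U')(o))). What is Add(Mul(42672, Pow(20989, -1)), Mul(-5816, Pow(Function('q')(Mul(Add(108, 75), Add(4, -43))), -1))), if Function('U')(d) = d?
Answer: Rational(944168198, 449395479) ≈ 2.1010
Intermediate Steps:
Function('q')(o) = Mul(12, o) (Function('q')(o) = Add(Mul(13, o), Mul(-1, o)) = Mul(12, o))
Add(Mul(42672, Pow(20989, -1)), Mul(-5816, Pow(Function('q')(Mul(Add(108, 75), Add(4, -43))), -1))) = Add(Mul(42672, Pow(20989, -1)), Mul(-5816, Pow(Mul(12, Mul(Add(108, 75), Add(4, -43))), -1))) = Add(Mul(42672, Rational(1, 20989)), Mul(-5816, Pow(Mul(12, Mul(183, -39)), -1))) = Add(Rational(42672, 20989), Mul(-5816, Pow(Mul(12, -7137), -1))) = Add(Rational(42672, 20989), Mul(-5816, Pow(-85644, -1))) = Add(Rational(42672, 20989), Mul(-5816, Rational(-1, 85644))) = Add(Rational(42672, 20989), Rational(1454, 21411)) = Rational(944168198, 449395479)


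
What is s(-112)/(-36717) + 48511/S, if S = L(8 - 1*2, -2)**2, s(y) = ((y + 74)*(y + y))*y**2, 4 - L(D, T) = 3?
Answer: 1674403859/36717 ≈ 45603.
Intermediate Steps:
L(D, T) = 1 (L(D, T) = 4 - 1*3 = 4 - 3 = 1)
s(y) = 2*y**3*(74 + y) (s(y) = ((74 + y)*(2*y))*y**2 = (2*y*(74 + y))*y**2 = 2*y**3*(74 + y))
S = 1 (S = 1**2 = 1)
s(-112)/(-36717) + 48511/S = (2*(-112)**3*(74 - 112))/(-36717) + 48511/1 = (2*(-1404928)*(-38))*(-1/36717) + 48511*1 = 106774528*(-1/36717) + 48511 = -106774528/36717 + 48511 = 1674403859/36717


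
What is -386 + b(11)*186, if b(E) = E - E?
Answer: -386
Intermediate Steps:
b(E) = 0
-386 + b(11)*186 = -386 + 0*186 = -386 + 0 = -386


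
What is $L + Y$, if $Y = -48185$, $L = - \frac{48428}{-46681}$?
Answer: $- \frac{2249275557}{46681} \approx -48184.0$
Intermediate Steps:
$L = \frac{48428}{46681}$ ($L = \left(-48428\right) \left(- \frac{1}{46681}\right) = \frac{48428}{46681} \approx 1.0374$)
$L + Y = \frac{48428}{46681} - 48185 = - \frac{2249275557}{46681}$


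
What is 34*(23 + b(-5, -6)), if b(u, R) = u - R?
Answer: 816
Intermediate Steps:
34*(23 + b(-5, -6)) = 34*(23 + (-5 - 1*(-6))) = 34*(23 + (-5 + 6)) = 34*(23 + 1) = 34*24 = 816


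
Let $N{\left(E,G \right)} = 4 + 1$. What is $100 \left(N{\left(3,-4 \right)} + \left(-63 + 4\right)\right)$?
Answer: $-5400$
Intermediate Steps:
$N{\left(E,G \right)} = 5$
$100 \left(N{\left(3,-4 \right)} + \left(-63 + 4\right)\right) = 100 \left(5 + \left(-63 + 4\right)\right) = 100 \left(5 - 59\right) = 100 \left(-54\right) = -5400$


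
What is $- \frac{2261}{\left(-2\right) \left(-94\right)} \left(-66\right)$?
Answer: $\frac{74613}{94} \approx 793.75$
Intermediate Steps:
$- \frac{2261}{\left(-2\right) \left(-94\right)} \left(-66\right) = - \frac{2261}{188} \left(-66\right) = \left(-2261\right) \frac{1}{188} \left(-66\right) = \left(- \frac{2261}{188}\right) \left(-66\right) = \frac{74613}{94}$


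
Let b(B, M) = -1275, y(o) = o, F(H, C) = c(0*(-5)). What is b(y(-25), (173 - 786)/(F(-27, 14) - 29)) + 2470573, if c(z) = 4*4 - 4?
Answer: 2469298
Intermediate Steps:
c(z) = 12 (c(z) = 16 - 4 = 12)
F(H, C) = 12
b(y(-25), (173 - 786)/(F(-27, 14) - 29)) + 2470573 = -1275 + 2470573 = 2469298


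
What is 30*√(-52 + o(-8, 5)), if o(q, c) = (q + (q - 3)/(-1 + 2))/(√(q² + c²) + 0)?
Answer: 30*√(-411892 - 1691*√89)/89 ≈ 220.48*I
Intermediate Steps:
o(q, c) = (-3 + 2*q)/√(c² + q²) (o(q, c) = (q + (-3 + q)/1)/(√(c² + q²) + 0) = (q + (-3 + q)*1)/(√(c² + q²)) = (q + (-3 + q))/√(c² + q²) = (-3 + 2*q)/√(c² + q²))
30*√(-52 + o(-8, 5)) = 30*√(-52 + (-3 + 2*(-8))/√(5² + (-8)²)) = 30*√(-52 + (-3 - 16)/√(25 + 64)) = 30*√(-52 - 19/√89) = 30*√(-52 + (√89/89)*(-19)) = 30*√(-52 - 19*√89/89)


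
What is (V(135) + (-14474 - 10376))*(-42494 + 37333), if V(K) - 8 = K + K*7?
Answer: 122635682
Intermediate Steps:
V(K) = 8 + 8*K (V(K) = 8 + (K + K*7) = 8 + (K + 7*K) = 8 + 8*K)
(V(135) + (-14474 - 10376))*(-42494 + 37333) = ((8 + 8*135) + (-14474 - 10376))*(-42494 + 37333) = ((8 + 1080) - 24850)*(-5161) = (1088 - 24850)*(-5161) = -23762*(-5161) = 122635682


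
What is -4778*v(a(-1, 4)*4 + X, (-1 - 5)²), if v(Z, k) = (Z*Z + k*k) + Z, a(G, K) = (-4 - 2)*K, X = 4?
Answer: -46193704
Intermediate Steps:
a(G, K) = -6*K
v(Z, k) = Z + Z² + k² (v(Z, k) = (Z² + k²) + Z = Z + Z² + k²)
-4778*v(a(-1, 4)*4 + X, (-1 - 5)²) = -4778*((-6*4*4 + 4) + (-6*4*4 + 4)² + ((-1 - 5)²)²) = -4778*((-24*4 + 4) + (-24*4 + 4)² + ((-6)²)²) = -4778*((-96 + 4) + (-96 + 4)² + 36²) = -4778*(-92 + (-92)² + 1296) = -4778*(-92 + 8464 + 1296) = -4778*9668 = -46193704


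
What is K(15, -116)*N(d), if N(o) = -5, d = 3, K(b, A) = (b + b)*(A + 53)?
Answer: 9450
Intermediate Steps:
K(b, A) = 2*b*(53 + A) (K(b, A) = (2*b)*(53 + A) = 2*b*(53 + A))
K(15, -116)*N(d) = (2*15*(53 - 116))*(-5) = (2*15*(-63))*(-5) = -1890*(-5) = 9450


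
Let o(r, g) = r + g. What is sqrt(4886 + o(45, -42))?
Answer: sqrt(4889) ≈ 69.921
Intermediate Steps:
o(r, g) = g + r
sqrt(4886 + o(45, -42)) = sqrt(4886 + (-42 + 45)) = sqrt(4886 + 3) = sqrt(4889)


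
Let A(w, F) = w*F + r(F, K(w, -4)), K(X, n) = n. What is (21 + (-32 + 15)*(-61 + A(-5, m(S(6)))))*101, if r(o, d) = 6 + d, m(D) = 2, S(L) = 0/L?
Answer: 120594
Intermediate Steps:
S(L) = 0
A(w, F) = 2 + F*w (A(w, F) = w*F + (6 - 4) = F*w + 2 = 2 + F*w)
(21 + (-32 + 15)*(-61 + A(-5, m(S(6)))))*101 = (21 + (-32 + 15)*(-61 + (2 + 2*(-5))))*101 = (21 - 17*(-61 + (2 - 10)))*101 = (21 - 17*(-61 - 8))*101 = (21 - 17*(-69))*101 = (21 + 1173)*101 = 1194*101 = 120594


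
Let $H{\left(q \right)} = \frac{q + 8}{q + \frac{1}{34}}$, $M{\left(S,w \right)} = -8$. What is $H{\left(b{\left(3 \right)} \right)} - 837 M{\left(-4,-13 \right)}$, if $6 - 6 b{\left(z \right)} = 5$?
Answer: $\frac{134753}{20} \approx 6737.6$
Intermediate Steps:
$b{\left(z \right)} = \frac{1}{6}$ ($b{\left(z \right)} = 1 - \frac{5}{6} = \frac{1}{6}$)
$H{\left(q \right)} = \frac{8 + q}{\frac{1}{34} + q}$ ($H{\left(q \right)} = \frac{8 + q}{q + \frac{1}{34}} = \frac{8 + q}{\frac{1}{34} + q}$)
$H{\left(b{\left(3 \right)} \right)} - 837 M{\left(-4,-13 \right)} = \frac{34 \left(8 + \frac{1}{6}\right)}{1 + 34 \cdot \frac{1}{6}} - -6696 = 34 \frac{1}{1 + \frac{17}{3}} \cdot \frac{49}{6} + 6696 = 34 \frac{1}{\frac{20}{3}} \cdot \frac{49}{6} + 6696 = 34 \cdot \frac{3}{20} \cdot \frac{49}{6} + 6696 = \frac{833}{20} + 6696 = \frac{134753}{20}$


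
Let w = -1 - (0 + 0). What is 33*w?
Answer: -33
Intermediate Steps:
w = -1 (w = -1 - 1*0 = -1 + 0 = -1)
33*w = 33*(-1) = -33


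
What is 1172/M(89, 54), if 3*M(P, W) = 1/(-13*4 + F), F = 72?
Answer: 70320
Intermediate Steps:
M(P, W) = 1/60 (M(P, W) = 1/(3*(-13*4 + 72)) = 1/(3*(-52 + 72)) = (⅓)/20 = (⅓)*(1/20) = 1/60)
1172/M(89, 54) = 1172/(1/60) = 1172*60 = 70320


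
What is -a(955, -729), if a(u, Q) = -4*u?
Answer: 3820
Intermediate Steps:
-a(955, -729) = -(-4)*955 = -1*(-3820) = 3820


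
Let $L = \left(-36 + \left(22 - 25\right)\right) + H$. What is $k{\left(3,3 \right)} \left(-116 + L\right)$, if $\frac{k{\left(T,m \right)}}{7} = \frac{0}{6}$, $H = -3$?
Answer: $0$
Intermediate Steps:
$k{\left(T,m \right)} = 0$ ($k{\left(T,m \right)} = 7 \cdot \frac{0}{6} = 7 \cdot 0 \cdot \frac{1}{6} = 7 \cdot 0 = 0$)
$L = -42$ ($L = \left(-36 + \left(22 - 25\right)\right) - 3 = \left(-36 - 3\right) - 3 = -39 - 3 = -42$)
$k{\left(3,3 \right)} \left(-116 + L\right) = 0 \left(-116 - 42\right) = 0 \left(-158\right) = 0$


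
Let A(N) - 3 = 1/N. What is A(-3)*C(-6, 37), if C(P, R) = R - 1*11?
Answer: 208/3 ≈ 69.333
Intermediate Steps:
A(N) = 3 + 1/N
C(P, R) = -11 + R (C(P, R) = R - 11 = -11 + R)
A(-3)*C(-6, 37) = (3 + 1/(-3))*(-11 + 37) = (3 - ⅓)*26 = (8/3)*26 = 208/3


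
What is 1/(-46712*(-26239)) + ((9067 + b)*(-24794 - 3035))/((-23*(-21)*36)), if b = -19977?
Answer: 93033230521218727/5328014302296 ≈ 17461.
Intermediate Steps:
1/(-46712*(-26239)) + ((9067 + b)*(-24794 - 3035))/((-23*(-21)*36)) = 1/(-46712*(-26239)) + ((9067 - 19977)*(-24794 - 3035))/((-23*(-21)*36)) = -1/46712*(-1/26239) + (-10910*(-27829))/((483*36)) = 1/1225676168 + 303614390/17388 = 1/1225676168 + 303614390*(1/17388) = 1/1225676168 + 151807195/8694 = 93033230521218727/5328014302296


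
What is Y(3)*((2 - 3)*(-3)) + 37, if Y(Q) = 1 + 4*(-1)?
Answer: 28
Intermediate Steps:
Y(Q) = -3 (Y(Q) = 1 - 4 = -3)
Y(3)*((2 - 3)*(-3)) + 37 = -3*(2 - 3)*(-3) + 37 = -(-3)*(-3) + 37 = -3*3 + 37 = -9 + 37 = 28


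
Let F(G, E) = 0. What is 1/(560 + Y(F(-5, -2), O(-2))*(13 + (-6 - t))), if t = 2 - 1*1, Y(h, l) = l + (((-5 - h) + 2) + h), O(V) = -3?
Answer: 1/524 ≈ 0.0019084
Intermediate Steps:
Y(h, l) = -3 + l (Y(h, l) = l + ((-3 - h) + h) = l - 3 = -3 + l)
t = 1 (t = 2 - 1 = 1)
1/(560 + Y(F(-5, -2), O(-2))*(13 + (-6 - t))) = 1/(560 + (-3 - 3)*(13 + (-6 - 1*1))) = 1/(560 - 6*(13 + (-6 - 1))) = 1/(560 - 6*(13 - 7)) = 1/(560 - 6*6) = 1/(560 - 36) = 1/524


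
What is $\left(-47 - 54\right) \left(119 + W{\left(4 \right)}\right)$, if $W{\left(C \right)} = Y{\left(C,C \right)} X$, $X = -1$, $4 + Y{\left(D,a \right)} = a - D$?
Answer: $-12423$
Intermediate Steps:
$Y{\left(D,a \right)} = -4 + a - D$ ($Y{\left(D,a \right)} = -4 - \left(D - a\right) = -4 + a - D$)
$W{\left(C \right)} = 4$ ($W{\left(C \right)} = \left(-4 + C - C\right) \left(-1\right) = \left(-4\right) \left(-1\right) = 4$)
$\left(-47 - 54\right) \left(119 + W{\left(4 \right)}\right) = \left(-47 - 54\right) \left(119 + 4\right) = \left(-47 - 54\right) 123 = \left(-101\right) 123 = -12423$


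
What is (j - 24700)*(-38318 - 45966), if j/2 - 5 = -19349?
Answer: 5342594192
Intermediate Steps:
j = -38688 (j = 10 + 2*(-19349) = 10 - 38698 = -38688)
(j - 24700)*(-38318 - 45966) = (-38688 - 24700)*(-38318 - 45966) = -63388*(-84284) = 5342594192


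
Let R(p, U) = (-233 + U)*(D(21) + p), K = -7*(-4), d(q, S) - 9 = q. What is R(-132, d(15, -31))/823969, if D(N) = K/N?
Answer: 81928/2471907 ≈ 0.033144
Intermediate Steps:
d(q, S) = 9 + q
K = 28
D(N) = 28/N
R(p, U) = (-233 + U)*(4/3 + p) (R(p, U) = (-233 + U)*(28/21 + p) = (-233 + U)*(28*(1/21) + p) = (-233 + U)*(4/3 + p))
R(-132, d(15, -31))/823969 = (-932/3 - 233*(-132) + 4*(9 + 15)/3 + (9 + 15)*(-132))/823969 = (-932/3 + 30756 + (4/3)*24 + 24*(-132))*(1/823969) = (-932/3 + 30756 + 32 - 3168)*(1/823969) = (81928/3)*(1/823969) = 81928/2471907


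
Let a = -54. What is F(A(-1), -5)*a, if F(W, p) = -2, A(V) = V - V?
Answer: 108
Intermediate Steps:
A(V) = 0
F(A(-1), -5)*a = -2*(-54) = 108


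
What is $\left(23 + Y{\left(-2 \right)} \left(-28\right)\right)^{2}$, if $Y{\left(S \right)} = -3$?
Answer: $11449$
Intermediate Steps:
$\left(23 + Y{\left(-2 \right)} \left(-28\right)\right)^{2} = \left(23 - -84\right)^{2} = \left(23 + 84\right)^{2} = 107^{2} = 11449$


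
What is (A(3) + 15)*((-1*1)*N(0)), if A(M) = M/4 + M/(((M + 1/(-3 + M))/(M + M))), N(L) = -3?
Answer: 189/4 ≈ 47.250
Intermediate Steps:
A(M) = M/4 + 2*M²/(M + 1/(-3 + M)) (A(M) = M*(¼) + M/(((M + 1/(-3 + M))/((2*M)))) = M/4 + M/(((M + 1/(-3 + M))*(1/(2*M)))) = M/4 + M/(((M + 1/(-3 + M))/(2*M))) = M/4 + M*(2*M/(M + 1/(-3 + M))) = M/4 + 2*M²/(M + 1/(-3 + M)))
(A(3) + 15)*((-1*1)*N(0)) = ((¼)*3*(1 - 27*3 + 9*3²)/(1 + 3² - 3*3) + 15)*(-1*1*(-3)) = ((¼)*3*(1 - 81 + 9*9)/(1 + 9 - 9) + 15)*(-1*(-3)) = ((¼)*3*(1 - 81 + 81)/1 + 15)*3 = ((¼)*3*1*1 + 15)*3 = (¾ + 15)*3 = (63/4)*3 = 189/4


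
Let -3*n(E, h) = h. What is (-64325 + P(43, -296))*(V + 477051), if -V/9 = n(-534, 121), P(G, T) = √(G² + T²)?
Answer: -30709655550 + 477414*√89465 ≈ -3.0567e+10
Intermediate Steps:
n(E, h) = -h/3
V = 363 (V = -(-3)*121 = -9*(-121/3) = 363)
(-64325 + P(43, -296))*(V + 477051) = (-64325 + √(43² + (-296)²))*(363 + 477051) = (-64325 + √(1849 + 87616))*477414 = (-64325 + √89465)*477414 = -30709655550 + 477414*√89465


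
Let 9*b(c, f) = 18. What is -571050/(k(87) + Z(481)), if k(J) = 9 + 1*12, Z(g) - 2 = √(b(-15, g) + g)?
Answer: -285525 + 285525*√483/23 ≈ -12696.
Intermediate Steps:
b(c, f) = 2 (b(c, f) = (⅑)*18 = 2)
Z(g) = 2 + √(2 + g)
k(J) = 21 (k(J) = 9 + 12 = 21)
-571050/(k(87) + Z(481)) = -571050/(21 + (2 + √(2 + 481))) = -571050/(21 + (2 + √483)) = -571050/(23 + √483)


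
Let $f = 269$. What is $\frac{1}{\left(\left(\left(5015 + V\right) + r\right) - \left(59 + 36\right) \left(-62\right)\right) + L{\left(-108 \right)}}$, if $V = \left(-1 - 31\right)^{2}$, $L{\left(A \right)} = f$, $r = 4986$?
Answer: $\frac{1}{17184} \approx 5.8194 \cdot 10^{-5}$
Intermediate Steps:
$L{\left(A \right)} = 269$
$V = 1024$ ($V = \left(-32\right)^{2} = 1024$)
$\frac{1}{\left(\left(\left(5015 + V\right) + r\right) - \left(59 + 36\right) \left(-62\right)\right) + L{\left(-108 \right)}} = \frac{1}{\left(\left(\left(5015 + 1024\right) + 4986\right) - \left(59 + 36\right) \left(-62\right)\right) + 269} = \frac{1}{\left(\left(6039 + 4986\right) - 95 \left(-62\right)\right) + 269} = \frac{1}{\left(11025 - -5890\right) + 269} = \frac{1}{\left(11025 + 5890\right) + 269} = \frac{1}{16915 + 269} = \frac{1}{17184}$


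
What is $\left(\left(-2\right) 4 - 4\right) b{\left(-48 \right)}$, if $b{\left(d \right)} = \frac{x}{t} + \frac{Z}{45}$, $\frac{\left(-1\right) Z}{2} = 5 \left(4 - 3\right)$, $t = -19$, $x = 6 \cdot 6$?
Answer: $\frac{1448}{57} \approx 25.404$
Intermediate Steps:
$x = 36$
$Z = -10$ ($Z = - 2 \cdot 5 \left(4 - 3\right) = - 2 \cdot 5 \cdot 1 = \left(-2\right) 5 = -10$)
$b{\left(d \right)} = - \frac{362}{171}$ ($b{\left(d \right)} = \frac{36}{-19} - \frac{10}{45} = 36 \left(- \frac{1}{19}\right) - \frac{2}{9} = - \frac{36}{19} - \frac{2}{9} = - \frac{362}{171}$)
$\left(\left(-2\right) 4 - 4\right) b{\left(-48 \right)} = \left(\left(-2\right) 4 - 4\right) \left(- \frac{362}{171}\right) = \left(-8 - 4\right) \left(- \frac{362}{171}\right) = \left(-12\right) \left(- \frac{362}{171}\right) = \frac{1448}{57}$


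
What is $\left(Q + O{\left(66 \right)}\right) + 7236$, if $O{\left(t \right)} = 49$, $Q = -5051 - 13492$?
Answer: $-11258$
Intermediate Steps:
$Q = -18543$
$\left(Q + O{\left(66 \right)}\right) + 7236 = \left(-18543 + 49\right) + 7236 = -18494 + 7236 = -11258$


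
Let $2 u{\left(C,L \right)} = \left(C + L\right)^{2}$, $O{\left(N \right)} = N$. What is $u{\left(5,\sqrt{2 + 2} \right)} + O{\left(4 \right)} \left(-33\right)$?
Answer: $- \frac{215}{2} \approx -107.5$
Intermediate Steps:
$u{\left(C,L \right)} = \frac{\left(C + L\right)^{2}}{2}$
$u{\left(5,\sqrt{2 + 2} \right)} + O{\left(4 \right)} \left(-33\right) = \frac{\left(5 + \sqrt{2 + 2}\right)^{2}}{2} + 4 \left(-33\right) = \frac{\left(5 + \sqrt{4}\right)^{2}}{2} - 132 = \frac{\left(5 + 2\right)^{2}}{2} - 132 = \frac{7^{2}}{2} - 132 = \frac{1}{2} \cdot 49 - 132 = \frac{49}{2} - 132 = - \frac{215}{2}$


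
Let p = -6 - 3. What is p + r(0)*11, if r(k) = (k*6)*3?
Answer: -9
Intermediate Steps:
p = -9
r(k) = 18*k (r(k) = (6*k)*3 = 18*k)
p + r(0)*11 = -9 + (18*0)*11 = -9 + 0*11 = -9 + 0 = -9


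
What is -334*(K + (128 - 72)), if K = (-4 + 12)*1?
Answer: -21376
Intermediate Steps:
K = 8 (K = 8*1 = 8)
-334*(K + (128 - 72)) = -334*(8 + (128 - 72)) = -334*(8 + 56) = -334*64 = -21376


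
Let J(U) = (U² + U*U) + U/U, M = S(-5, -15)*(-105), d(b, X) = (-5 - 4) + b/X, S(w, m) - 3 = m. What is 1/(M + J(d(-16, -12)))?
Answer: 9/12407 ≈ 0.00072540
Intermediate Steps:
S(w, m) = 3 + m
d(b, X) = -9 + b/X
M = 1260 (M = (3 - 15)*(-105) = -12*(-105) = 1260)
J(U) = 1 + 2*U² (J(U) = (U² + U²) + 1 = 2*U² + 1 = 1 + 2*U²)
1/(M + J(d(-16, -12))) = 1/(1260 + (1 + 2*(-9 - 16/(-12))²)) = 1/(1260 + (1 + 2*(-9 - 16*(-1/12))²)) = 1/(1260 + (1 + 2*(-9 + 4/3)²)) = 1/(1260 + (1 + 2*(-23/3)²)) = 1/(1260 + (1 + 2*(529/9))) = 1/(1260 + (1 + 1058/9)) = 1/(1260 + 1067/9) = 1/(12407/9) = 9/12407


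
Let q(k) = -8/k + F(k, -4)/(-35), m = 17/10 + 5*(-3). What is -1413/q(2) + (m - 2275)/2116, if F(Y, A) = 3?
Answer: 1043195531/3025880 ≈ 344.76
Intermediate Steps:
m = -133/10 (m = 17*(⅒) - 15 = 17/10 - 15 = -133/10 ≈ -13.300)
q(k) = -3/35 - 8/k (q(k) = -8/k + 3/(-35) = -8/k + 3*(-1/35) = -8/k - 3/35 = -3/35 - 8/k)
-1413/q(2) + (m - 2275)/2116 = -1413/(-3/35 - 8/2) + (-133/10 - 2275)/2116 = -1413/(-3/35 - 8*½) - 22883/10*1/2116 = -1413/(-3/35 - 4) - 22883/21160 = -1413/(-143/35) - 22883/21160 = -1413*(-35/143) - 22883/21160 = 49455/143 - 22883/21160 = 1043195531/3025880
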